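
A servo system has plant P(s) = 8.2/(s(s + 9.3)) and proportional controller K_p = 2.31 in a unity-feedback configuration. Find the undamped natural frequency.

ω_n = 4.35 rad/s

With unity feedback the closed-loop characteristic equation is s² + 9.3s + 2.31·8.2 = s² + 9.3s + 18.94 = 0.
Matching s² + 2ζω_n s + ω_n²: ω_n = √18.94 = 4.352 rad/s and 2ζω_n = 9.3, so ζ = 9.3/(2·4.352) = 1.07.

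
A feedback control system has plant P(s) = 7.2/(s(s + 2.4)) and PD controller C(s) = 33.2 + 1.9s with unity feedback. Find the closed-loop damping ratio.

Forward path: (33.2 + 1.9s)·7.2/(s(s+2.4)). The closed-loop characteristic equation is s² + (2.4 + 7.2·1.9)s + 7.2·33.2 = 0.
That is s² + 16.08s + 239 = 0, so ω_n = 15.46 rad/s and ζ = 16.08/(2·15.46) = 0.52.

ζ = 0.52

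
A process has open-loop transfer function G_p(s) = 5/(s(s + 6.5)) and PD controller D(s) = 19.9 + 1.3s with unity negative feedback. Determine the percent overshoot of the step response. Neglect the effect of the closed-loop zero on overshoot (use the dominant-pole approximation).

6.73%

Forward path: (19.9 + 1.3s)·5/(s(s+6.5)). The closed-loop characteristic equation is s² + (6.5 + 5·1.3)s + 5·19.9 = 0.
That is s² + 13s + 99.5 = 0, so ω_n = 9.975 rad/s and ζ = 13/(2·9.975) = 0.6516.
%OS = 100·exp(−πζ/√(1−ζ²)) = 6.73%.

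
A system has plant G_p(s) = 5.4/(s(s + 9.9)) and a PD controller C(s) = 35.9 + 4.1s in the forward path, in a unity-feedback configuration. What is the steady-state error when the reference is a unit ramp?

The loop has one pole at the origin (type 1). Velocity error constant K_v = lim_{s→0} s·C(s)G_p(s) = 35.9·5.4/9.9 = 19.58.
Steady-state error to a unit ramp: e_ss = 1/K_v = 0.0511.

0.0511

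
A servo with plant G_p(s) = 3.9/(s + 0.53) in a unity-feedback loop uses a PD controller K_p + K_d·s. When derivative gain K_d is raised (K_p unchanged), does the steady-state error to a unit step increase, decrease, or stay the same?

K_d affects only the transient (the s-coefficient); the DC loop gain, and hence e_ss, depends only on K_p.

unchanged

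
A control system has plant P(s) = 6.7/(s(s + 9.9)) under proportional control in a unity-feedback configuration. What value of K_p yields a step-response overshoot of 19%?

K_p = 16.7

From %OS = 100·exp(−πζ/√(1−ζ²)) = 19%, ζ = −ln(0.19)/√(π²+ln²(0.19)) = 0.4673.
Characteristic equation s² + 9.9s + 6.7K_p = 0 gives ζ = 9.9/(2√(6.7K_p)).
Setting ζ = 0.4673: √(6.7K_p) = 9.9/(2·0.4673) = 10.59, so K_p = 112.2/6.7 = 16.7.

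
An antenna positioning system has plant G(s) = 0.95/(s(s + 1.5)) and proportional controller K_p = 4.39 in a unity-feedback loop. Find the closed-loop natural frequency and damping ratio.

1 + K_p·G(s) = 0 gives s² + 1.5s + 4.17 = 0.
Matching s² + 2ζω_n s + ω_n²: ω_n = √4.17 = 2.042 rad/s and 2ζω_n = 1.5, so ζ = 1.5/(2·2.042) = 0.367.

ω_n = 2.04 rad/s, ζ = 0.367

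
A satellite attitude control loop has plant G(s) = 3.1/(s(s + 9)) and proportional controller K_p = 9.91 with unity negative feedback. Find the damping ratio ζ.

ζ = 0.812

1 + K_p·G(s) = 0 gives s² + 9s + 30.72 = 0.
Matching s² + 2ζω_n s + ω_n²: ω_n = √30.72 = 5.543 rad/s and 2ζω_n = 9, so ζ = 9/(2·5.543) = 0.812.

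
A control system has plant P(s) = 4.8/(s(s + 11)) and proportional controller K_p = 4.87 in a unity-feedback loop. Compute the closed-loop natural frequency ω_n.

With unity feedback the closed-loop characteristic equation is s² + 11s + 4.87·4.8 = s² + 11s + 23.38 = 0.
So ω_n² = 23.38 ⇒ ω_n = 4.835 rad/s, and ζ = 11/(2ω_n) = 1.14.

ω_n = 4.83 rad/s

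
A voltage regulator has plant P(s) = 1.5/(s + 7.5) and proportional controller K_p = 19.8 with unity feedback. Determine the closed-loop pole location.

Closed-loop transfer function: T(s) = K_p·P(s)/(1 + K_p·P(s)) = 29.7/(s + 7.5 + 29.7) = 29.7/(s + 37.2).
The closed-loop pole is at s = −37.2.

s = -37.2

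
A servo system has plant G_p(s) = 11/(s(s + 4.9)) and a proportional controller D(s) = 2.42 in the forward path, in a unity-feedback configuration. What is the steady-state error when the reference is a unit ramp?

The loop has one pole at the origin (type 1). Velocity error constant K_v = lim_{s→0} s·D(s)G_p(s) = 2.42·11/4.9 = 5.433.
Steady-state error to a unit ramp: e_ss = 1/K_v = 0.184.

0.184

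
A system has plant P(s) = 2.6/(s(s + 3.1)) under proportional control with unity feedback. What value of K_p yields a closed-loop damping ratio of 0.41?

K_p = 5.5

Closed-loop characteristic equation: s² + 3.1s + K_p·2.6 = 0.
So ω_n = √(2.6K_p) and 2ζω_n = 3.1, giving ζ = 3.1/(2√(2.6K_p)).
Setting ζ = 0.41: √(2.6K_p) = 3.1/(2·0.41) = 3.78, so K_p = 14.29/2.6 = 5.5.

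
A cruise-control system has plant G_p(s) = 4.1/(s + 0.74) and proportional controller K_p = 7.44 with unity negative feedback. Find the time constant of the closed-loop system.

Closed-loop transfer function: T(s) = K_p·G_p(s)/(1 + K_p·G_p(s)) = 30.5/(s + 0.74 + 30.5) = 30.5/(s + 31.24).
Time constant τ = 1/31.24 = 0.032 s.

τ = 0.032 s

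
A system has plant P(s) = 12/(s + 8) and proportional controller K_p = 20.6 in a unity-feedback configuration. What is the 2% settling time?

Closed-loop transfer function: T(s) = K_p·P(s)/(1 + K_p·P(s)) = 247.2/(s + 8 + 247.2) = 247.2/(s + 255.2).
Time constant τ = 1/255.2 = 0.003918 s, so the 2% settling time is about 4τ = 0.0157 s.

T_s ≈ 0.0157 s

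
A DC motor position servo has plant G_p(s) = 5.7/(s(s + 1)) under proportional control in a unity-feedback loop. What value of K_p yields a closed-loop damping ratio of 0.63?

K_p = 0.111

Closed-loop characteristic equation: s² + 1s + K_p·5.7 = 0.
So ω_n = √(5.7K_p) and 2ζω_n = 1, giving ζ = 1/(2√(5.7K_p)).
Setting ζ = 0.63: √(5.7K_p) = 1/(2·0.63) = 0.7937, so K_p = 0.6299/5.7 = 0.111.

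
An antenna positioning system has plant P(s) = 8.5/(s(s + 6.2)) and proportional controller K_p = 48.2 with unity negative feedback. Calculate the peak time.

T_p = 0.157 s

Closed-loop characteristic equation: s² + 6.2s + 409.7 = 0, so ω_n = 20.24 rad/s and ζ = 6.2/(2·20.24) = 0.1532.
Damped frequency ω_d = ω_n√(1−ζ²) = 20 rad/s, so peak time T_p = π/ω_d = 0.157 s.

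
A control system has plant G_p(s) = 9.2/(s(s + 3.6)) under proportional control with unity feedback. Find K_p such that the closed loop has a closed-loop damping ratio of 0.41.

Closed-loop characteristic equation: s² + 3.6s + K_p·9.2 = 0.
So ω_n = √(9.2K_p) and 2ζω_n = 3.6, giving ζ = 3.6/(2√(9.2K_p)).
Setting ζ = 0.41: √(9.2K_p) = 3.6/(2·0.41) = 4.39, so K_p = 19.27/9.2 = 2.1.

K_p = 2.1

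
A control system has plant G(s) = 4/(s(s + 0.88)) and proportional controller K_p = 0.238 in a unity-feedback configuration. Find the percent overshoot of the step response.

20.4%

Closed-loop characteristic equation: s² + 0.88s + 0.952 = 0, so ω_n = 0.9757 rad/s and ζ = 0.88/(2·0.9757) = 0.451.
%OS = 100·exp(−πζ/√(1−ζ²)) = 100·exp(−π·0.451/√0.7966) = 20.4%.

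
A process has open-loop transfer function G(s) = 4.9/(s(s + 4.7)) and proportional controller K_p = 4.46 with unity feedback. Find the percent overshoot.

The closed-loop denominator s² + 4.7s + 21.85 gives ω_n = √21.85 = 4.675 and ζ = 4.7/(2ω_n) = 0.5027.
%OS = 100·exp(−πζ/√(1−ζ²)) = 100·exp(−π·0.5027/√0.7473) = 16.1%.

16.1%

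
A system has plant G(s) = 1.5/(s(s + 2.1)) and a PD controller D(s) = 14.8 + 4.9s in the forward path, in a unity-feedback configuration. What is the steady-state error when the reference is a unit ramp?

The loop has one pole at the origin (type 1). Velocity error constant K_v = lim_{s→0} s·D(s)G(s) = 14.8·1.5/2.1 = 10.57.
Steady-state error to a unit ramp: e_ss = 1/K_v = 0.0946.

0.0946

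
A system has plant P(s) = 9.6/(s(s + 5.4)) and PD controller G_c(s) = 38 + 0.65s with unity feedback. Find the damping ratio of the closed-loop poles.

Forward path: (38 + 0.65s)·9.6/(s(s+5.4)). The closed-loop characteristic equation is s² + (5.4 + 9.6·0.65)s + 9.6·38 = 0.
That is s² + 11.64s + 364.8 = 0, so ω_n = 19.1 rad/s and ζ = 11.64/(2·19.1) = 0.3047.

ζ = 0.305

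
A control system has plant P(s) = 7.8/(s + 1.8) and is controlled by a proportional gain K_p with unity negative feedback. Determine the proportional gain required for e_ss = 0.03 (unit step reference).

K_p = 7.46

The loop is type 0, so e_ss(step) = 1/(1 + K_pos) with K_pos = K_p·P(0).
P(0) = 4.333. Require 1/(1 + K_p·4.333) = 0.03, so 1 + 4.333·K_p = 33.33.
K_p = (33.33 − 1)/4.333 = 7.46.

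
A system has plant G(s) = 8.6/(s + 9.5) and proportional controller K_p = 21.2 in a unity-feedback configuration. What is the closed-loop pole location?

s = -191.8

Closed-loop transfer function: T(s) = K_p·G(s)/(1 + K_p·G(s)) = 182.3/(s + 9.5 + 182.3) = 182.3/(s + 191.8).
The closed-loop pole is at s = −191.8.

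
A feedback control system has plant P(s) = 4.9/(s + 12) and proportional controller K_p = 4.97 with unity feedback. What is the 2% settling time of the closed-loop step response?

Closed-loop transfer function: T(s) = K_p·P(s)/(1 + K_p·P(s)) = 24.35/(s + 12 + 24.35) = 24.35/(s + 36.35).
Time constant τ = 1/36.35 = 0.02751 s, so the 2% settling time is about 4τ = 0.11 s.

T_s ≈ 0.11 s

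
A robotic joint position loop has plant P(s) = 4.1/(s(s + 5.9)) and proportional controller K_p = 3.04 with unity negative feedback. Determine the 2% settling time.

From 1 + K_pP(s) = 0: s² + 5.9s + 12.46 = 0 ⇒ ω_n = 3.53, ζ = 0.8356.
2% settling time T_s ≈ 4/(ζω_n) = 4/2.95 = 1.36 s.

T_s ≈ 1.36 s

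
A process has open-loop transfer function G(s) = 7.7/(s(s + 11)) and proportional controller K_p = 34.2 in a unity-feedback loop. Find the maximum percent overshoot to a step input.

Closed-loop characteristic equation: s² + 11s + 263.3 = 0, so ω_n = 16.23 rad/s and ζ = 11/(2·16.23) = 0.3389.
%OS = 100·exp(−πζ/√(1−ζ²)) = 100·exp(−π·0.3389/√0.8851) = 32.2%.

32.2%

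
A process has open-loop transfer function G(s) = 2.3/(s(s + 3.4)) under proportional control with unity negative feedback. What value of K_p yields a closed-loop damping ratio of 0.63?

Closed-loop characteristic equation: s² + 3.4s + K_p·2.3 = 0.
So ω_n = √(2.3K_p) and 2ζω_n = 3.4, giving ζ = 3.4/(2√(2.3K_p)).
Setting ζ = 0.63: √(2.3K_p) = 3.4/(2·0.63) = 2.698, so K_p = 7.281/2.3 = 3.17.

K_p = 3.17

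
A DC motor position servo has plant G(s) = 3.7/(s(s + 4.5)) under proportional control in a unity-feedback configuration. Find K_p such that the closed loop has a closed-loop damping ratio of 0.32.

Closed-loop characteristic equation: s² + 4.5s + K_p·3.7 = 0.
So ω_n = √(3.7K_p) and 2ζω_n = 4.5, giving ζ = 4.5/(2√(3.7K_p)).
Setting ζ = 0.32: √(3.7K_p) = 4.5/(2·0.32) = 7.031, so K_p = 49.44/3.7 = 13.4.

K_p = 13.4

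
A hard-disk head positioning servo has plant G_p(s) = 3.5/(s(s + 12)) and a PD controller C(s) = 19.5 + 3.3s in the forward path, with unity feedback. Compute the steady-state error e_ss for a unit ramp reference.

The loop has one pole at the origin (type 1). Velocity error constant K_v = lim_{s→0} s·C(s)G_p(s) = 19.5·3.5/12 = 5.688.
Steady-state error to a unit ramp: e_ss = 1/K_v = 0.176.

0.176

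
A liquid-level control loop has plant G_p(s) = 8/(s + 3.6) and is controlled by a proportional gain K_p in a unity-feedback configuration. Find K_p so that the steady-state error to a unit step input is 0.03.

K_p = 14.6

For a type-0 loop with proportional control, e_ss = 1/(1 + K_p·G_p(0)).
G_p(0) = 2.222. Require 1/(1 + K_p·2.222) = 0.03, so 1 + 2.222·K_p = 33.33.
K_p = (33.33 − 1)/2.222 = 14.6.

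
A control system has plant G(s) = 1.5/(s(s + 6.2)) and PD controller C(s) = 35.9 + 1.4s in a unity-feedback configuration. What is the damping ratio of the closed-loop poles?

ζ = 0.566

Forward path: (35.9 + 1.4s)·1.5/(s(s+6.2)). The closed-loop characteristic equation is s² + (6.2 + 1.5·1.4)s + 1.5·35.9 = 0.
That is s² + 8.3s + 53.85 = 0, so ω_n = 7.338 rad/s and ζ = 8.3/(2·7.338) = 0.5655.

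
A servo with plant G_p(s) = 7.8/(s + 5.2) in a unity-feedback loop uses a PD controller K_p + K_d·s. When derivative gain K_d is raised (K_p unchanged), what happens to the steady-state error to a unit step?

At s = 0 the derivative term contributes nothing: C(0) = K_p regardless of K_d, so K_pos = K_p·G_p(0) and e_ss are unchanged.

unchanged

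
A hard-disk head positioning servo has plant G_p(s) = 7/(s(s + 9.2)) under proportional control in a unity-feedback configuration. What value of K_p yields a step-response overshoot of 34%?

K_p = 28.7

From %OS = 100·exp(−πζ/√(1−ζ²)) = 34%, ζ = −ln(0.34)/√(π²+ln²(0.34)) = 0.3248.
Characteristic equation s² + 9.2s + 7K_p = 0 gives ζ = 9.2/(2√(7K_p)).
Setting ζ = 0.3248: √(7K_p) = 9.2/(2·0.3248) = 14.16, so K_p = 200.6/7 = 28.7.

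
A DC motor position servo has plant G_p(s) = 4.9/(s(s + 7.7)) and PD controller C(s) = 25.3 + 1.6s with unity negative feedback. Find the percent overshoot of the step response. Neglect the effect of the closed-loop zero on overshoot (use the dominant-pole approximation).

4.68%

Forward path: (25.3 + 1.6s)·4.9/(s(s+7.7)). The closed-loop characteristic equation is s² + (7.7 + 4.9·1.6)s + 4.9·25.3 = 0.
That is s² + 15.54s + 124 = 0, so ω_n = 11.13 rad/s and ζ = 15.54/(2·11.13) = 0.6979.
%OS = 100·exp(−πζ/√(1−ζ²)) = 4.68%.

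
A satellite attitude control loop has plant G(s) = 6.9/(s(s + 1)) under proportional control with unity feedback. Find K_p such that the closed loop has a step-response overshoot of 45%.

K_p = 0.597

From %OS = 100·exp(−πζ/√(1−ζ²)) = 45%, ζ = −ln(0.45)/√(π²+ln²(0.45)) = 0.2463.
Characteristic equation s² + 1s + 6.9K_p = 0 gives ζ = 1/(2√(6.9K_p)).
Setting ζ = 0.2463: √(6.9K_p) = 1/(2·0.2463) = 2.03, so K_p = 4.12/6.9 = 0.597.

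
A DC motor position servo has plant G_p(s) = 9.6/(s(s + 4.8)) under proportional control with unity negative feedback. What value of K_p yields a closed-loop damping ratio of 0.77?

Closed-loop characteristic equation: s² + 4.8s + K_p·9.6 = 0.
So ω_n = √(9.6K_p) and 2ζω_n = 4.8, giving ζ = 4.8/(2√(9.6K_p)).
Setting ζ = 0.77: √(9.6K_p) = 4.8/(2·0.77) = 3.117, so K_p = 9.715/9.6 = 1.01.

K_p = 1.01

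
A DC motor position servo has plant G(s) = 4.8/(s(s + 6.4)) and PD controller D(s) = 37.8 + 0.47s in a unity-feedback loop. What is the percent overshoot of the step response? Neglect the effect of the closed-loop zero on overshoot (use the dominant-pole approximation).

34.4%

Forward path: (37.8 + 0.47s)·4.8/(s(s+6.4)). The closed-loop characteristic equation is s² + (6.4 + 4.8·0.47)s + 4.8·37.8 = 0.
That is s² + 8.656s + 181.4 = 0, so ω_n = 13.47 rad/s and ζ = 8.656/(2·13.47) = 0.3213.
%OS = 100·exp(−πζ/√(1−ζ²)) = 34.4%.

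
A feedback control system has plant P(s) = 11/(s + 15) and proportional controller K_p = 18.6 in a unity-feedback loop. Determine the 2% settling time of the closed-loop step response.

Closed-loop transfer function: T(s) = K_p·P(s)/(1 + K_p·P(s)) = 204.6/(s + 15 + 204.6) = 204.6/(s + 219.6).
Time constant τ = 1/219.6 = 0.004554 s, so the 2% settling time is about 4τ = 0.0182 s.

T_s ≈ 0.0182 s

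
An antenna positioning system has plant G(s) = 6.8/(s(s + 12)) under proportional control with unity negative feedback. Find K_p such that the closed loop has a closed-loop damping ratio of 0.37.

Closed-loop characteristic equation: s² + 12s + K_p·6.8 = 0.
So ω_n = √(6.8K_p) and 2ζω_n = 12, giving ζ = 12/(2√(6.8K_p)).
Setting ζ = 0.37: √(6.8K_p) = 12/(2·0.37) = 16.22, so K_p = 263/6.8 = 38.7.

K_p = 38.7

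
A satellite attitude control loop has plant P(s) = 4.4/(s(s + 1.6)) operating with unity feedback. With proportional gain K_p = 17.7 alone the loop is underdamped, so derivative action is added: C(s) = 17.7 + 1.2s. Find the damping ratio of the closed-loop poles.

Forward path: (17.7 + 1.2s)·4.4/(s(s+1.6)). The closed-loop characteristic equation is s² + (1.6 + 4.4·1.2)s + 4.4·17.7 = 0.
That is s² + 6.88s + 77.88 = 0, so ω_n = 8.825 rad/s and ζ = 6.88/(2·8.825) = 0.3898.

ζ = 0.39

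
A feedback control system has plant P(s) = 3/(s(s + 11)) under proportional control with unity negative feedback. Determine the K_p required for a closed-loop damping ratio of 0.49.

Closed-loop characteristic equation: s² + 11s + K_p·3 = 0.
So ω_n = √(3K_p) and 2ζω_n = 11, giving ζ = 11/(2√(3K_p)).
Setting ζ = 0.49: √(3K_p) = 11/(2·0.49) = 11.22, so K_p = 126/3 = 42.

K_p = 42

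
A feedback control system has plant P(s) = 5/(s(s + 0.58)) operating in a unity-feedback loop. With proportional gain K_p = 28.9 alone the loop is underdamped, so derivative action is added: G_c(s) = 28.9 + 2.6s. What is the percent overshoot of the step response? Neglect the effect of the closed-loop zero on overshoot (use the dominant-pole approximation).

Forward path: (28.9 + 2.6s)·5/(s(s+0.58)). The closed-loop characteristic equation is s² + (0.58 + 5·2.6)s + 5·28.9 = 0.
That is s² + 13.58s + 144.5 = 0, so ω_n = 12.02 rad/s and ζ = 13.58/(2·12.02) = 0.5649.
%OS = 100·exp(−πζ/√(1−ζ²)) = 11.6%.

11.6%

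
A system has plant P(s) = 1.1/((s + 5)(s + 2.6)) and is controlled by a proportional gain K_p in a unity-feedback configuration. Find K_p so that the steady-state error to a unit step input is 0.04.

K_p = 284

For a type-0 loop with proportional control, e_ss = 1/(1 + K_p·P(0)).
P(0) = 0.08462. Require 1/(1 + K_p·0.08462) = 0.04, so 1 + 0.08462·K_p = 25.
K_p = (25 − 1)/0.08462 = 284.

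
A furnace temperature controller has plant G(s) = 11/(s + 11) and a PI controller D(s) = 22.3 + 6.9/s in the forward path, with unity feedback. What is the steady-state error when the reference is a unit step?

The open loop D(s)G(s) has a pole at the origin (type 1), so the static position error constant is infinite and e_ss = 1/(1+∞) = 0.

0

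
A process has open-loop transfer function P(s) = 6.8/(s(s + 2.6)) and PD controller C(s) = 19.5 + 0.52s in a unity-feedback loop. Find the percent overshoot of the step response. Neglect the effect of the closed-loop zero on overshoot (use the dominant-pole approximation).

42%

Forward path: (19.5 + 0.52s)·6.8/(s(s+2.6)). The closed-loop characteristic equation is s² + (2.6 + 6.8·0.52)s + 6.8·19.5 = 0.
That is s² + 6.136s + 132.6 = 0, so ω_n = 11.52 rad/s and ζ = 6.136/(2·11.52) = 0.2664.
%OS = 100·exp(−πζ/√(1−ζ²)) = 42%.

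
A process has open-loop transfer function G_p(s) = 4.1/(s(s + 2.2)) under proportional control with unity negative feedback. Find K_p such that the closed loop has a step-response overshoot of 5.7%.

K_p = 0.65

From %OS = 100·exp(−πζ/√(1−ζ²)) = 5.7%, ζ = −ln(0.057)/√(π²+ln²(0.057)) = 0.6738.
Characteristic equation s² + 2.2s + 4.1K_p = 0 gives ζ = 2.2/(2√(4.1K_p)).
Setting ζ = 0.6738: √(4.1K_p) = 2.2/(2·0.6738) = 1.633, so K_p = 2.665/4.1 = 0.65.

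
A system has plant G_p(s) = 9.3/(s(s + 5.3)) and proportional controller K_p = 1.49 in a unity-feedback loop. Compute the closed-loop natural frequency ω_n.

The closed-loop denominator is s(s+5.3) + 1.49·9.3 = s² + 5.3s + 13.86.
So ω_n² = 13.86 ⇒ ω_n = 3.722 rad/s, and ζ = 5.3/(2ω_n) = 0.712.

ω_n = 3.72 rad/s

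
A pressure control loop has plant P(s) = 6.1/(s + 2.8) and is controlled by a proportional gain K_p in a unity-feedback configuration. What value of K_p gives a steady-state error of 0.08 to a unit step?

The loop is type 0, so e_ss(step) = 1/(1 + K_pos) with K_pos = K_p·P(0).
P(0) = 2.179. Require 1/(1 + K_p·2.179) = 0.08, so 1 + 2.179·K_p = 12.5.
K_p = (12.5 − 1)/2.179 = 5.28.

K_p = 5.28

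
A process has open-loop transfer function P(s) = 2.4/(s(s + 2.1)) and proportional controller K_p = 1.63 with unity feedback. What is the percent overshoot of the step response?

14%

Closed-loop characteristic equation: s² + 2.1s + 3.912 = 0, so ω_n = 1.978 rad/s and ζ = 2.1/(2·1.978) = 0.5309.
%OS = 100·exp(−πζ/√(1−ζ²)) = 100·exp(−π·0.5309/√0.7182) = 14%.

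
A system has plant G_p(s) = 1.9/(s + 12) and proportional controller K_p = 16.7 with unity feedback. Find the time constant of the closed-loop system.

Closed-loop transfer function: T(s) = K_p·G_p(s)/(1 + K_p·G_p(s)) = 31.73/(s + 12 + 31.73) = 31.73/(s + 43.73).
Time constant τ = 1/43.73 = 0.0229 s.

τ = 0.0229 s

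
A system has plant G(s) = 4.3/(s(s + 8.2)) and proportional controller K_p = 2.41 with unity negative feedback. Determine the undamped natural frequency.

ω_n = 3.22 rad/s

The closed-loop denominator is s(s+8.2) + 2.41·4.3 = s² + 8.2s + 10.36.
Matching s² + 2ζω_n s + ω_n²: ω_n = √10.36 = 3.219 rad/s and 2ζω_n = 8.2, so ζ = 8.2/(2·3.219) = 1.27.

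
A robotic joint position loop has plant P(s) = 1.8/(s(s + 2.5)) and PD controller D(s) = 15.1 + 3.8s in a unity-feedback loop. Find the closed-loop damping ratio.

ζ = 0.896

Forward path: (15.1 + 3.8s)·1.8/(s(s+2.5)). The closed-loop characteristic equation is s² + (2.5 + 1.8·3.8)s + 1.8·15.1 = 0.
That is s² + 9.34s + 27.18 = 0, so ω_n = 5.213 rad/s and ζ = 9.34/(2·5.213) = 0.8958.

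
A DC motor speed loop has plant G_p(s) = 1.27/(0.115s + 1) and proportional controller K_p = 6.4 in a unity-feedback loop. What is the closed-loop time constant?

τ = 0.0126 s

Closed loop: T(s) = K_p·G_p/(1+K_p·G_p) = 8.128/(0.115s + 1 + 8.128), with pole at s = −(1 + 8.128)/0.115 = −79.37.
Closed-loop time constant τ = 1/79.37 = 0.0126 s.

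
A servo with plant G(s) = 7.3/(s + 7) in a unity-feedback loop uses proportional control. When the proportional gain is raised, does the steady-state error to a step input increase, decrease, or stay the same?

decrease

e_ss = 1/(1 + K_p·G(0)); a larger K_p raises the denominator, so e_ss decreases.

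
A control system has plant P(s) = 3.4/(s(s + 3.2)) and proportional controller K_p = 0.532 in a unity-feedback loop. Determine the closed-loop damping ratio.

1 + K_p·P(s) = 0 gives s² + 3.2s + 1.809 = 0.
Matching s² + 2ζω_n s + ω_n²: ω_n = √1.809 = 1.345 rad/s and 2ζω_n = 3.2, so ζ = 3.2/(2·1.345) = 1.19.

ζ = 1.19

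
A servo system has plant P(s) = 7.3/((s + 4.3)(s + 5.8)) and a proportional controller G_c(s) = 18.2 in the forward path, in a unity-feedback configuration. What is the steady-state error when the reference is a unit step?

The loop is type 0. Static position error constant K_pos = G_c(0)·P(0) = 18.2·0.2927 = 5.327.
Steady-state error to a unit step: e_ss = 1/(1+K_pos) = 1/6.327 = 0.158.

0.158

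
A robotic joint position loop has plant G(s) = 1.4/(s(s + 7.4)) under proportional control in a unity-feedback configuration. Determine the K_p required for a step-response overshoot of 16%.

K_p = 38.5

From %OS = 100·exp(−πζ/√(1−ζ²)) = 16%, ζ = −ln(0.16)/√(π²+ln²(0.16)) = 0.5039.
Characteristic equation s² + 7.4s + 1.4K_p = 0 gives ζ = 7.4/(2√(1.4K_p)).
Setting ζ = 0.5039: √(1.4K_p) = 7.4/(2·0.5039) = 7.343, so K_p = 53.92/1.4 = 38.5.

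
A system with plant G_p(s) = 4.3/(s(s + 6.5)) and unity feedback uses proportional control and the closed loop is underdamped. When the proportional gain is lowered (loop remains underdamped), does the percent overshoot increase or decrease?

decrease

ζ = 6.5/(2√(4.3K_p)) rises as K_p falls; higher damping means less overshoot.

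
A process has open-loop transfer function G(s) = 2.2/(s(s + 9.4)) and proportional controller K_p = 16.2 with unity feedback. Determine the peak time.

Closed-loop characteristic equation: s² + 9.4s + 35.64 = 0, so ω_n = 5.97 rad/s and ζ = 9.4/(2·5.97) = 0.7873.
Damped frequency ω_d = ω_n√(1−ζ²) = 3.681 rad/s, so peak time T_p = π/ω_d = 0.853 s.

T_p = 0.853 s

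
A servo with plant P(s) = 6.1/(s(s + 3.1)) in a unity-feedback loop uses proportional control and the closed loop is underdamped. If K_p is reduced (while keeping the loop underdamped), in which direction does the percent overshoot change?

decrease

ζ = 3.1/(2√(6.1K_p)) rises as K_p falls; higher damping means less overshoot.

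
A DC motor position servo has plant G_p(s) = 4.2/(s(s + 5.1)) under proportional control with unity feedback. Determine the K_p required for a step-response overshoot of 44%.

From %OS = 100·exp(−πζ/√(1−ζ²)) = 44%, ζ = −ln(0.44)/√(π²+ln²(0.44)) = 0.2528.
Characteristic equation s² + 5.1s + 4.2K_p = 0 gives ζ = 5.1/(2√(4.2K_p)).
Setting ζ = 0.2528: √(4.2K_p) = 5.1/(2·0.2528) = 10.09, so K_p = 101.7/4.2 = 24.2.

K_p = 24.2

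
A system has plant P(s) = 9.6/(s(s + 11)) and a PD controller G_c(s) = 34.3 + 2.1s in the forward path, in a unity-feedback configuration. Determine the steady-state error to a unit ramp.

The loop has one pole at the origin (type 1). Velocity error constant K_v = lim_{s→0} s·G_c(s)P(s) = 34.3·9.6/11 = 29.93.
Steady-state error to a unit ramp: e_ss = 1/K_v = 0.0334.

0.0334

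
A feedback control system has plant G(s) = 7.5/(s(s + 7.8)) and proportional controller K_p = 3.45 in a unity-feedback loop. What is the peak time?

T_p = 0.962 s

Closed-loop characteristic equation: s² + 7.8s + 25.88 = 0, so ω_n = 5.087 rad/s and ζ = 7.8/(2·5.087) = 0.7667.
Damped frequency ω_d = ω_n√(1−ζ²) = 3.266 rad/s, so peak time T_p = π/ω_d = 0.962 s.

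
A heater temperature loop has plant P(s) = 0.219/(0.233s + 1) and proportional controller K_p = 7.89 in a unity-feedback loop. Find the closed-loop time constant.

τ = 0.0854 s

Closed loop: T(s) = K_p·P/(1+K_p·P) = 1.728/(0.233s + 1 + 1.728), with pole at s = −(1 + 1.728)/0.233 = −11.71.
Closed-loop time constant τ = 1/11.71 = 0.0854 s.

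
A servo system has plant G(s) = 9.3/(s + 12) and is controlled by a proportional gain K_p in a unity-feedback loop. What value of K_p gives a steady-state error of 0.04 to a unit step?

The loop is type 0, so e_ss(step) = 1/(1 + K_pos) with K_pos = K_p·G(0).
G(0) = 0.775. Require 1/(1 + K_p·0.775) = 0.04, so 1 + 0.775·K_p = 25.
K_p = (25 − 1)/0.775 = 31.

K_p = 31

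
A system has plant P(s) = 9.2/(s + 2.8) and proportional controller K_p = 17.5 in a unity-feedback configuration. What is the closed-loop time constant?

τ = 0.00611 s

Closed-loop transfer function: T(s) = K_p·P(s)/(1 + K_p·P(s)) = 161/(s + 2.8 + 161) = 161/(s + 163.8).
Time constant τ = 1/163.8 = 0.00611 s.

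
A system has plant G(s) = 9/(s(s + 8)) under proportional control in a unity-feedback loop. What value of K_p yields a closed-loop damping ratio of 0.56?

K_p = 5.67

Closed-loop characteristic equation: s² + 8s + K_p·9 = 0.
So ω_n = √(9K_p) and 2ζω_n = 8, giving ζ = 8/(2√(9K_p)).
Setting ζ = 0.56: √(9K_p) = 8/(2·0.56) = 7.143, so K_p = 51.02/9 = 5.67.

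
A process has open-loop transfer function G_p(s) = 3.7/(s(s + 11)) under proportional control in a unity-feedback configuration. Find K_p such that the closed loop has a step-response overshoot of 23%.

K_p = 45.5

From %OS = 100·exp(−πζ/√(1−ζ²)) = 23%, ζ = −ln(0.23)/√(π²+ln²(0.23)) = 0.4237.
Characteristic equation s² + 11s + 3.7K_p = 0 gives ζ = 11/(2√(3.7K_p)).
Setting ζ = 0.4237: √(3.7K_p) = 11/(2·0.4237) = 12.98, so K_p = 168.5/3.7 = 45.5.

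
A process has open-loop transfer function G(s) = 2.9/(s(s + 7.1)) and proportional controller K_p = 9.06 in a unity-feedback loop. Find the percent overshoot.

4.9%

From 1 + K_pG(s) = 0: s² + 7.1s + 26.27 = 0 ⇒ ω_n = 5.126, ζ = 0.6926.
%OS = 100·exp(−πζ/√(1−ζ²)) = 100·exp(−π·0.6926/√0.5203) = 4.9%.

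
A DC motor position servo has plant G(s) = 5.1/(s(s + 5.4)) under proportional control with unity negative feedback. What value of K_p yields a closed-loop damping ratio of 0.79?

K_p = 2.29

Closed-loop characteristic equation: s² + 5.4s + K_p·5.1 = 0.
So ω_n = √(5.1K_p) and 2ζω_n = 5.4, giving ζ = 5.4/(2√(5.1K_p)).
Setting ζ = 0.79: √(5.1K_p) = 5.4/(2·0.79) = 3.418, so K_p = 11.68/5.1 = 2.29.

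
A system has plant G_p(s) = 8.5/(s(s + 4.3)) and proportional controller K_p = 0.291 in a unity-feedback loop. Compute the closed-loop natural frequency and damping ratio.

The closed-loop denominator is s(s+4.3) + 0.291·8.5 = s² + 4.3s + 2.474.
Matching s² + 2ζω_n s + ω_n²: ω_n = √2.474 = 1.573 rad/s and 2ζω_n = 4.3, so ζ = 4.3/(2·1.573) = 1.37.

ω_n = 1.57 rad/s, ζ = 1.37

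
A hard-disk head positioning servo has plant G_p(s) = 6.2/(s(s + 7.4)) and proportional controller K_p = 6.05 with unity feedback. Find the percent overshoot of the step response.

9.24%

The closed-loop denominator s² + 7.4s + 37.51 gives ω_n = √37.51 = 6.125 and ζ = 7.4/(2ω_n) = 0.6041.
%OS = 100·exp(−πζ/√(1−ζ²)) = 100·exp(−π·0.6041/√0.635) = 9.24%.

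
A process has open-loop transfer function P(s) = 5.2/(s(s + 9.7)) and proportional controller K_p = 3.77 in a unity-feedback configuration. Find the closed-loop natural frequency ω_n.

With unity feedback the closed-loop characteristic equation is s² + 9.7s + 3.77·5.2 = s² + 9.7s + 19.6 = 0.
Matching s² + 2ζω_n s + ω_n²: ω_n = √19.6 = 4.428 rad/s and 2ζω_n = 9.7, so ζ = 9.7/(2·4.428) = 1.1.

ω_n = 4.43 rad/s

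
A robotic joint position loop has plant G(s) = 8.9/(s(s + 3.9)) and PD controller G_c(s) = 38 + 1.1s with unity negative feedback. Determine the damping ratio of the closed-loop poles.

Forward path: (38 + 1.1s)·8.9/(s(s+3.9)). The closed-loop characteristic equation is s² + (3.9 + 8.9·1.1)s + 8.9·38 = 0.
That is s² + 13.69s + 338.2 = 0, so ω_n = 18.39 rad/s and ζ = 13.69/(2·18.39) = 0.3722.

ζ = 0.372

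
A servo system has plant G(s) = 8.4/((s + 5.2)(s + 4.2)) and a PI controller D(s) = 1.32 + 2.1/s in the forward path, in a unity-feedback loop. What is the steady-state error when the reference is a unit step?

0

The open loop D(s)G(s) has a pole at the origin (type 1), so the static position error constant is infinite and e_ss = 1/(1+∞) = 0.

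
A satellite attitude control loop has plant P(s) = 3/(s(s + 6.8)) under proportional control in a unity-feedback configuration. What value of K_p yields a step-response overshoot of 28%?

K_p = 27.3

From %OS = 100·exp(−πζ/√(1−ζ²)) = 28%, ζ = −ln(0.28)/√(π²+ln²(0.28)) = 0.3755.
Characteristic equation s² + 6.8s + 3K_p = 0 gives ζ = 6.8/(2√(3K_p)).
Setting ζ = 0.3755: √(3K_p) = 6.8/(2·0.3755) = 9.054, so K_p = 81.97/3 = 27.3.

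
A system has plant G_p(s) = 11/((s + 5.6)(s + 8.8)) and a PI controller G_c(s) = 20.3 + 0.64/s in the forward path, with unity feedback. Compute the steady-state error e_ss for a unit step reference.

The open loop G_c(s)G_p(s) has a pole at the origin (type 1), so the static position error constant is infinite and e_ss = 1/(1+∞) = 0.

0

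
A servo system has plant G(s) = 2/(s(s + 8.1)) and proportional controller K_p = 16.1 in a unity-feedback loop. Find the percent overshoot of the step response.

4.07%

The closed-loop denominator s² + 8.1s + 32.2 gives ω_n = √32.2 = 5.675 and ζ = 8.1/(2ω_n) = 0.7137.
%OS = 100·exp(−πζ/√(1−ζ²)) = 100·exp(−π·0.7137/√0.4906) = 4.07%.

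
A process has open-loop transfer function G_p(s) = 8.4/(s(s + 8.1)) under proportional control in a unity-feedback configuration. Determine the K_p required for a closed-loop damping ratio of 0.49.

Closed-loop characteristic equation: s² + 8.1s + K_p·8.4 = 0.
So ω_n = √(8.4K_p) and 2ζω_n = 8.1, giving ζ = 8.1/(2√(8.4K_p)).
Setting ζ = 0.49: √(8.4K_p) = 8.1/(2·0.49) = 8.265, so K_p = 68.32/8.4 = 8.13.

K_p = 8.13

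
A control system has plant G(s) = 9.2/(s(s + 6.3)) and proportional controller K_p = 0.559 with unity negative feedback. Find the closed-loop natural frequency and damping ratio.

ω_n = 2.27 rad/s, ζ = 1.39

1 + K_p·G(s) = 0 gives s² + 6.3s + 5.143 = 0.
So ω_n² = 5.143 ⇒ ω_n = 2.268 rad/s, and ζ = 6.3/(2ω_n) = 1.39.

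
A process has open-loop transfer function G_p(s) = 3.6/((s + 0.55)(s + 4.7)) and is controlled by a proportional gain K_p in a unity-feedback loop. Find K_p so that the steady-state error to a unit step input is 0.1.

Steady-state error for a unit step on this type-0 loop is 1/(1 + K_p·G_p(0)).
G_p(0) = 1.393. Require 1/(1 + K_p·1.393) = 0.1, so 1 + 1.393·K_p = 10.
K_p = (10 − 1)/1.393 = 6.46.

K_p = 6.46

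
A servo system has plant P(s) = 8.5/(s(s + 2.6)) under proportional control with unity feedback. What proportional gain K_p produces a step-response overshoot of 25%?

K_p = 1.22

From %OS = 100·exp(−πζ/√(1−ζ²)) = 25%, ζ = −ln(0.25)/√(π²+ln²(0.25)) = 0.4037.
Characteristic equation s² + 2.6s + 8.5K_p = 0 gives ζ = 2.6/(2√(8.5K_p)).
Setting ζ = 0.4037: √(8.5K_p) = 2.6/(2·0.4037) = 3.22, so K_p = 10.37/8.5 = 1.22.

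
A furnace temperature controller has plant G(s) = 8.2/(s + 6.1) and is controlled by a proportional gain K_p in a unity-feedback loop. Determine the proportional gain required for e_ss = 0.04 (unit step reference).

K_p = 17.9

For a type-0 loop with proportional control, e_ss = 1/(1 + K_p·G(0)).
G(0) = 1.344. Require 1/(1 + K_p·1.344) = 0.04, so 1 + 1.344·K_p = 25.
K_p = (25 − 1)/1.344 = 17.9.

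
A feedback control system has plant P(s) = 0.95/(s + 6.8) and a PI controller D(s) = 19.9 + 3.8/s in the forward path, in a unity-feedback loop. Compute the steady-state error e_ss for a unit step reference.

The open loop D(s)P(s) has a pole at the origin (type 1), so the static position error constant is infinite and e_ss = 1/(1+∞) = 0.

0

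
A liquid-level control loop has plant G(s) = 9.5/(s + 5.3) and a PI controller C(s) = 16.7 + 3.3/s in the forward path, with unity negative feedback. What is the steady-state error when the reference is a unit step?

0

The open loop C(s)G(s) has a pole at the origin (type 1), so the static position error constant is infinite and e_ss = 1/(1+∞) = 0.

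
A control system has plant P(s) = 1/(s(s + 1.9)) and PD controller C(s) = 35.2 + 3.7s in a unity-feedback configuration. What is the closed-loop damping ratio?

ζ = 0.472

Forward path: (35.2 + 3.7s)·1/(s(s+1.9)). The closed-loop characteristic equation is s² + (1.9 + 1·3.7)s + 1·35.2 = 0.
That is s² + 5.6s + 35.2 = 0, so ω_n = 5.933 rad/s and ζ = 5.6/(2·5.933) = 0.4719.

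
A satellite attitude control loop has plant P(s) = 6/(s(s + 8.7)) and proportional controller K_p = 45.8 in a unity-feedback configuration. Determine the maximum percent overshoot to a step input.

42.6%

Closed-loop characteristic equation: s² + 8.7s + 274.8 = 0, so ω_n = 16.58 rad/s and ζ = 8.7/(2·16.58) = 0.2624.
%OS = 100·exp(−πζ/√(1−ζ²)) = 100·exp(−π·0.2624/√0.9311) = 42.6%.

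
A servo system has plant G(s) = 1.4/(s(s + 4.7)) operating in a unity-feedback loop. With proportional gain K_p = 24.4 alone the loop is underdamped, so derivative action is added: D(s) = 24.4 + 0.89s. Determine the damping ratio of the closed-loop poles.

Forward path: (24.4 + 0.89s)·1.4/(s(s+4.7)). The closed-loop characteristic equation is s² + (4.7 + 1.4·0.89)s + 1.4·24.4 = 0.
That is s² + 5.946s + 34.16 = 0, so ω_n = 5.845 rad/s and ζ = 5.946/(2·5.845) = 0.5087.

ζ = 0.509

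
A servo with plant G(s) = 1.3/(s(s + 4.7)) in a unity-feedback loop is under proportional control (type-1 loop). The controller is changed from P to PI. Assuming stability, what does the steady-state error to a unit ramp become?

0

The integrator raises the loop to type 2, so K_v → ∞ and e_ss to a ramp is zero.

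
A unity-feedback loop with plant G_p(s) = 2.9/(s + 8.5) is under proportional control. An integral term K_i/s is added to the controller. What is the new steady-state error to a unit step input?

Adding integral action puts a pole at s = 0 in the forward path, raising the system type to 1; a type-1 loop has zero steady-state error to a step.

0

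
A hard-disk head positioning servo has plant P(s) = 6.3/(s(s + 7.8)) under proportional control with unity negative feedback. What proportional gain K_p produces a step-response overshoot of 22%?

From %OS = 100·exp(−πζ/√(1−ζ²)) = 22%, ζ = −ln(0.22)/√(π²+ln²(0.22)) = 0.4342.
Characteristic equation s² + 7.8s + 6.3K_p = 0 gives ζ = 7.8/(2√(6.3K_p)).
Setting ζ = 0.4342: √(6.3K_p) = 7.8/(2·0.4342) = 8.983, so K_p = 80.69/6.3 = 12.8.

K_p = 12.8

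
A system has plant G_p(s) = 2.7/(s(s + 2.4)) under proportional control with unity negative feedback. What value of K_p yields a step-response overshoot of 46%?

From %OS = 100·exp(−πζ/√(1−ζ²)) = 46%, ζ = −ln(0.46)/√(π²+ln²(0.46)) = 0.24.
Characteristic equation s² + 2.4s + 2.7K_p = 0 gives ζ = 2.4/(2√(2.7K_p)).
Setting ζ = 0.24: √(2.7K_p) = 2.4/(2·0.24) = 5.001, so K_p = 25.01/2.7 = 9.26.

K_p = 9.26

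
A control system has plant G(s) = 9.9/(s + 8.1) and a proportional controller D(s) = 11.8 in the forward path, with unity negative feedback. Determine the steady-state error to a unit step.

The loop is type 0. Static position error constant K_pos = D(0)·G(0) = 11.8·1.222 = 14.42.
Steady-state error to a unit step: e_ss = 1/(1+K_pos) = 1/15.42 = 0.0648.

0.0648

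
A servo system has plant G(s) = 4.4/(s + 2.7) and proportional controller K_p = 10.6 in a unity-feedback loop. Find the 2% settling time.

T_s ≈ 0.0811 s

Closed-loop transfer function: T(s) = K_p·G(s)/(1 + K_p·G(s)) = 46.64/(s + 2.7 + 46.64) = 46.64/(s + 49.34).
Time constant τ = 1/49.34 = 0.02027 s, so the 2% settling time is about 4τ = 0.0811 s.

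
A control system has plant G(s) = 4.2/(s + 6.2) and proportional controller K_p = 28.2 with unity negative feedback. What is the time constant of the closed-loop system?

τ = 0.00802 s

Closed-loop transfer function: T(s) = K_p·G(s)/(1 + K_p·G(s)) = 118.4/(s + 6.2 + 118.4) = 118.4/(s + 124.6).
Time constant τ = 1/124.6 = 0.00802 s.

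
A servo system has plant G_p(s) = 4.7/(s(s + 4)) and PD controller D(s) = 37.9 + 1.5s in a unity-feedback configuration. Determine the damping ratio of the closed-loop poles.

ζ = 0.414

Forward path: (37.9 + 1.5s)·4.7/(s(s+4)). The closed-loop characteristic equation is s² + (4 + 4.7·1.5)s + 4.7·37.9 = 0.
That is s² + 11.05s + 178.1 = 0, so ω_n = 13.35 rad/s and ζ = 11.05/(2·13.35) = 0.414.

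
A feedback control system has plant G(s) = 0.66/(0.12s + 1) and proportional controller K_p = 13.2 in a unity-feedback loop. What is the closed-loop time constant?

τ = 0.0124 s

Closed loop: T(s) = K_p·G/(1+K_p·G) = 8.712/(0.12s + 1 + 8.712), with pole at s = −(1 + 8.712)/0.12 = −80.93.
Closed-loop time constant τ = 1/80.93 = 0.0124 s.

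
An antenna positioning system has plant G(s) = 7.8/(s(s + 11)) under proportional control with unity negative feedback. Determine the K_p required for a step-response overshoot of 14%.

K_p = 13.8

From %OS = 100·exp(−πζ/√(1−ζ²)) = 14%, ζ = −ln(0.14)/√(π²+ln²(0.14)) = 0.5305.
Characteristic equation s² + 11s + 7.8K_p = 0 gives ζ = 11/(2√(7.8K_p)).
Setting ζ = 0.5305: √(7.8K_p) = 11/(2·0.5305) = 10.37, so K_p = 107.5/7.8 = 13.8.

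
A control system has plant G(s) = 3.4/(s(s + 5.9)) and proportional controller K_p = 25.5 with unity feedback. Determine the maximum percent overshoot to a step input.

From 1 + K_pG(s) = 0: s² + 5.9s + 86.7 = 0 ⇒ ω_n = 9.311, ζ = 0.3168.
%OS = 100·exp(−πζ/√(1−ζ²)) = 100·exp(−π·0.3168/√0.8996) = 35%.

35%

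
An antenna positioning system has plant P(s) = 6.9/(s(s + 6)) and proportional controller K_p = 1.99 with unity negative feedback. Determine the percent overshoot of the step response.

From 1 + K_pP(s) = 0: s² + 6s + 13.73 = 0 ⇒ ω_n = 3.706, ζ = 0.8096.
%OS = 100·exp(−πζ/√(1−ζ²)) = 100·exp(−π·0.8096/√0.3445) = 1.31%.

1.31%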